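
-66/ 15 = -22/ 5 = -4.40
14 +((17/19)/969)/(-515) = 7808429/557745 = 14.00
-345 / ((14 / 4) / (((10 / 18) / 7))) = -1150 / 147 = -7.82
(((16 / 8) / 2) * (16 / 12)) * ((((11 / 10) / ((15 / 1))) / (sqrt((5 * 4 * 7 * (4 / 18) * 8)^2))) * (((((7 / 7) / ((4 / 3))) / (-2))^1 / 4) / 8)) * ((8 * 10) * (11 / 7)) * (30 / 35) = -1089 / 2195200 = -0.00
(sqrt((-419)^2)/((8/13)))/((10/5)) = 5447/16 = 340.44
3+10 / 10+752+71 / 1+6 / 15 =4137 / 5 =827.40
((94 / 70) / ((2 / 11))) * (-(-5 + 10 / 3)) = 517 / 42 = 12.31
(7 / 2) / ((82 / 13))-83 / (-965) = 101427 / 158260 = 0.64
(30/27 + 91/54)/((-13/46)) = -3473/351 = -9.89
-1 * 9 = -9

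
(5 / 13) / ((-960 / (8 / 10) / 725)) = -145 / 624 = -0.23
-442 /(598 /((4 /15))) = -68 /345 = -0.20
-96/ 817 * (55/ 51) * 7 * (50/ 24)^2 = -481250/ 125001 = -3.85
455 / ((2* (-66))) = -455 / 132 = -3.45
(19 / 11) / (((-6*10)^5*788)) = -19 / 6740236800000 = -0.00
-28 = -28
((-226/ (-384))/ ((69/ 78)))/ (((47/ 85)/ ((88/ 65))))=21131/ 12972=1.63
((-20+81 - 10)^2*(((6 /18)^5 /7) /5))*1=0.31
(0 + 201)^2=40401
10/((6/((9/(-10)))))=-3/2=-1.50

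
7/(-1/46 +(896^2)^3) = 322/23801585603304226815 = 0.00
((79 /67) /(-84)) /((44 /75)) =-1975 /82544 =-0.02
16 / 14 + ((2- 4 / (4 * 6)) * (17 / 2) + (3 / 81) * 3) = 4243 / 252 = 16.84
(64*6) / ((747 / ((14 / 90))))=896 / 11205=0.08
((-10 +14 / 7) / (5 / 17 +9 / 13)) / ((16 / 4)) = -221 / 109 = -2.03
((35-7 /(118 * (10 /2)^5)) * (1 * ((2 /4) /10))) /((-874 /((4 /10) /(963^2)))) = -20783 /24064366875000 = -0.00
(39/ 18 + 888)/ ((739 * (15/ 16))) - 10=-289822/ 33255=-8.72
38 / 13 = 2.92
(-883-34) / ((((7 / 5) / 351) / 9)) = -2069145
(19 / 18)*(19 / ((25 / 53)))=19133 / 450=42.52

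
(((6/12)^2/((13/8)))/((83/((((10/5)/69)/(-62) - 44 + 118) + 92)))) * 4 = 2840584/2307981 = 1.23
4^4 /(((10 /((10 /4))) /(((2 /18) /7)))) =64 /63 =1.02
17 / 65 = 0.26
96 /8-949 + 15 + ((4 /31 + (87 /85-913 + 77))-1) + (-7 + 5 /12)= -55791301 /31620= -1764.43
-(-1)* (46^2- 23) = 2093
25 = 25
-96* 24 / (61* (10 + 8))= -128 / 61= -2.10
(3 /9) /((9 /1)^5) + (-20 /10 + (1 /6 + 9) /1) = 2539109 /354294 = 7.17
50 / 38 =25 / 19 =1.32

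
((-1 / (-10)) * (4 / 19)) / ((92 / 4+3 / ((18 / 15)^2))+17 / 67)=1608 / 1935245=0.00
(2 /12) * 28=14 /3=4.67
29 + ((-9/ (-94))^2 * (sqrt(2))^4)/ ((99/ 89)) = 705472/ 24299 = 29.03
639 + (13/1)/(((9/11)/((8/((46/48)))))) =53243/69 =771.64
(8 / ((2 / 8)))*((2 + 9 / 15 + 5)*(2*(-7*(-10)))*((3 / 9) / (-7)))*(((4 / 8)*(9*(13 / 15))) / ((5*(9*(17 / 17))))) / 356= -7904 / 20025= -0.39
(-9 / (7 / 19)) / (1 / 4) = -684 / 7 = -97.71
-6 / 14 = -3 / 7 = -0.43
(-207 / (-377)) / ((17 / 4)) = 828 / 6409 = 0.13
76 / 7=10.86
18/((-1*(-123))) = 6/41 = 0.15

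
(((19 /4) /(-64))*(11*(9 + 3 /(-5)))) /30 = -1463 /6400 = -0.23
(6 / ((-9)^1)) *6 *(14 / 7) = -8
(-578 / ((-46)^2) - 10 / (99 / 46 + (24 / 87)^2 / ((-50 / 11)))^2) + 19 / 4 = 20613453899253097 / 9025573429108324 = 2.28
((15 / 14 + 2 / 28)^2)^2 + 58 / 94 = 262141 / 112847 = 2.32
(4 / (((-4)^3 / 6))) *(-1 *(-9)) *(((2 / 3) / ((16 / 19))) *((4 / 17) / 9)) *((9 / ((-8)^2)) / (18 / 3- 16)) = 171 / 174080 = 0.00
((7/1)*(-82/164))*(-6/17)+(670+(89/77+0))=880160/1309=672.39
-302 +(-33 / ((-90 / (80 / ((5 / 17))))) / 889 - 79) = -5079139 / 13335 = -380.89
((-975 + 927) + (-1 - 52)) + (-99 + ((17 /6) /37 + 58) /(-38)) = -1700093 /8436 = -201.53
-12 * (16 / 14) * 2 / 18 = -32 / 21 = -1.52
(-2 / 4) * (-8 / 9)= 4 / 9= 0.44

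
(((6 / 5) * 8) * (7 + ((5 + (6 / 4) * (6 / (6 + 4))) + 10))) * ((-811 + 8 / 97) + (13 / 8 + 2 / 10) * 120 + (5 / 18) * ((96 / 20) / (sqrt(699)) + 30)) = -311115736 / 2425 + 7328 * sqrt(699) / 17475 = -128284.06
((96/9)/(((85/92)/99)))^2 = 9438511104/7225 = 1306368.32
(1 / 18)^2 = 1 / 324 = 0.00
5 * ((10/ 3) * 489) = 8150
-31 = -31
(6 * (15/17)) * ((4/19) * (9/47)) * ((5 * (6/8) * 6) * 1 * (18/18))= 72900/15181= 4.80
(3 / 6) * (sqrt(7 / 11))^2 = 7 / 22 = 0.32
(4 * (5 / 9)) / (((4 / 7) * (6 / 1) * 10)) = 7 / 108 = 0.06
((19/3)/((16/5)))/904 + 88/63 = 1274827/911232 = 1.40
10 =10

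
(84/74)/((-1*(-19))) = 42/703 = 0.06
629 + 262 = 891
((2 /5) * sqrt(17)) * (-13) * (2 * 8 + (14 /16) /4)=-6747 * sqrt(17) /80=-347.73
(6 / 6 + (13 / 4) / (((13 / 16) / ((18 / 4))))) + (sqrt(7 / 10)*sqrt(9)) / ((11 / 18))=27*sqrt(70) / 55 + 19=23.11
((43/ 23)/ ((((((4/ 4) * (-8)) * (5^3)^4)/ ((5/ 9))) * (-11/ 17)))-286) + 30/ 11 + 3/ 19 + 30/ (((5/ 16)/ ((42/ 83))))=-328976771483222213/ 1402667578125000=-234.54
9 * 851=7659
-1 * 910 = -910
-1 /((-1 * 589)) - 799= -799.00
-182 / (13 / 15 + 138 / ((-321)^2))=-10418590 / 49689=-209.68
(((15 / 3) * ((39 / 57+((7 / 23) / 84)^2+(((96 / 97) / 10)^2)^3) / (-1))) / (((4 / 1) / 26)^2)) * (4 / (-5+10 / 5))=2178249292103863965588979 / 11302472189080861650000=192.72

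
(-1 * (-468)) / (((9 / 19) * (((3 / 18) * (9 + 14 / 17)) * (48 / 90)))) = 188955 / 167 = 1131.47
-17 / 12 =-1.42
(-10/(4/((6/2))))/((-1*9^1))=5/6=0.83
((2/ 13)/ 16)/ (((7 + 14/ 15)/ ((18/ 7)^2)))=1215/ 151606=0.01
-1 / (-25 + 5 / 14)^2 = -196 / 119025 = -0.00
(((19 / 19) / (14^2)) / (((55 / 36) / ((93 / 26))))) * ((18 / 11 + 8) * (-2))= -88722 / 385385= -0.23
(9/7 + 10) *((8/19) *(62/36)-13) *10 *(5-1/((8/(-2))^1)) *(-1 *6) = 829105/19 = 43637.11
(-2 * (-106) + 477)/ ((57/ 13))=8957/ 57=157.14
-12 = -12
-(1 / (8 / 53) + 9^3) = -5885 / 8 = -735.62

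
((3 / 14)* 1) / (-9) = -0.02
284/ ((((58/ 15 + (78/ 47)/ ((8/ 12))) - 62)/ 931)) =-186404820/ 39229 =-4751.71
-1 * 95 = -95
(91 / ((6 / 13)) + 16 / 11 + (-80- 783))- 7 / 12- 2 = -88039 / 132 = -666.96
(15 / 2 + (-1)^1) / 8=13 / 16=0.81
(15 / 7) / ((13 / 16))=240 / 91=2.64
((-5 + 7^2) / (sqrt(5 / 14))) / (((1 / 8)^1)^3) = 22528 * sqrt(70) / 5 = 37696.55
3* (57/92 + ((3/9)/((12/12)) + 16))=4679/92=50.86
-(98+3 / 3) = -99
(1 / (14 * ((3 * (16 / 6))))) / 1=1 / 112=0.01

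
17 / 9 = 1.89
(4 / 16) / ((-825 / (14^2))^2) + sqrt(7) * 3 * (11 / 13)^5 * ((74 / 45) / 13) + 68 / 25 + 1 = 11917774 * sqrt(7) / 72402135 + 2541529 / 680625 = 4.17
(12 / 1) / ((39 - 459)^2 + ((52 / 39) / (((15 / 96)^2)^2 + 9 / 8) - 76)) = 10622457 / 156083890915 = 0.00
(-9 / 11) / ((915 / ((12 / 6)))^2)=-4 / 1023275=-0.00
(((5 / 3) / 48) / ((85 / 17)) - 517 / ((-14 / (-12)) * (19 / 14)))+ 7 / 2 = -883781 / 2736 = -323.02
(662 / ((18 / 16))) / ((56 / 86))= 56932 / 63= 903.68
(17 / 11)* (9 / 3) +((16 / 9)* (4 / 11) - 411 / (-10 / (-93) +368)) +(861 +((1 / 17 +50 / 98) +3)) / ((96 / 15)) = 139.26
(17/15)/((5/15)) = 17/5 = 3.40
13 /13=1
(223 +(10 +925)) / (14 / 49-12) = -4053 / 41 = -98.85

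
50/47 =1.06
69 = 69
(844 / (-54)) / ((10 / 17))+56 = 3973 / 135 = 29.43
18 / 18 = 1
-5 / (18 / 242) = -605 / 9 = -67.22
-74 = -74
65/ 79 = 0.82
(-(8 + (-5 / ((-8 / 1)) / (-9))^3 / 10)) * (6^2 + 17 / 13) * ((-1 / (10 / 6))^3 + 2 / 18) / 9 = 34177429789 / 9825753600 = 3.48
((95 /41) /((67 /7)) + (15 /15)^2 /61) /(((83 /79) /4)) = 13686592 /13908061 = 0.98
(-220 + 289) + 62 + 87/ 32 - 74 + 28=2807/ 32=87.72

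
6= 6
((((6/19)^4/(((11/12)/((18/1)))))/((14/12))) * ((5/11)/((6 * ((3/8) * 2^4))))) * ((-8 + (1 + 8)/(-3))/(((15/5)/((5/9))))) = -43200/10034717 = -0.00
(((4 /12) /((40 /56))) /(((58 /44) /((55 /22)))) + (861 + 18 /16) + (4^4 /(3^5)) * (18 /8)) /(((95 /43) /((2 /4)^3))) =233091949 /4760640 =48.96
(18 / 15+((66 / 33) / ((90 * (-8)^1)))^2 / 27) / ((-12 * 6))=-4199041 / 251942400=-0.02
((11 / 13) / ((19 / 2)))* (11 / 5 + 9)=1232 / 1235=1.00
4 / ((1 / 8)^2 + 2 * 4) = 256 / 513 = 0.50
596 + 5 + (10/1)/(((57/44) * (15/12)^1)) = 34609/57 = 607.18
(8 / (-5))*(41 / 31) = -328 / 155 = -2.12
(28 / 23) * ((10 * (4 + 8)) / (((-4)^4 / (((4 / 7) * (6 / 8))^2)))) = 135 / 1288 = 0.10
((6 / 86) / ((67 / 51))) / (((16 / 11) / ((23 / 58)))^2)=9793377 / 2481071104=0.00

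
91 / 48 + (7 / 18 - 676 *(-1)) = 97673 / 144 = 678.28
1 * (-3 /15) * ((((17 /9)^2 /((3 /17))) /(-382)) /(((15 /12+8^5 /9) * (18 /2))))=9826 /30427666605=0.00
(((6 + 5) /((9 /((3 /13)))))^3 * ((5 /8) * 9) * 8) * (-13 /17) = -6655 /8619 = -0.77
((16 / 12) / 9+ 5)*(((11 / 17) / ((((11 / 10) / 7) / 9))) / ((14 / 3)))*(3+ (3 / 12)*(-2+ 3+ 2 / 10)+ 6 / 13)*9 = 611739 / 442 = 1384.02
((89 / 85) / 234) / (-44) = -89 / 875160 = -0.00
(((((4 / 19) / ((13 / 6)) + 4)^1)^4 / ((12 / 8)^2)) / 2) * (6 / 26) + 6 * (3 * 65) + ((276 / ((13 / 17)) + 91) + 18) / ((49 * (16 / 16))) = 8493131679304085 / 7112929432791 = 1194.04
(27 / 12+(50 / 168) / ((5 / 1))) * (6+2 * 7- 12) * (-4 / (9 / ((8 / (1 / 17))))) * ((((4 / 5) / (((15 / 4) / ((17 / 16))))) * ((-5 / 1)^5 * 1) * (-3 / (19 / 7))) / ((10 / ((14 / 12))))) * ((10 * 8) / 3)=-12558784000 / 4617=-2720117.83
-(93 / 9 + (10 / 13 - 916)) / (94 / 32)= 564656 / 1833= 308.05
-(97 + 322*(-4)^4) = -82529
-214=-214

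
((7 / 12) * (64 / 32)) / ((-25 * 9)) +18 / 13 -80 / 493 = 10531037 / 8652150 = 1.22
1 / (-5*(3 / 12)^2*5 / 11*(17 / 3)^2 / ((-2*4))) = 1.75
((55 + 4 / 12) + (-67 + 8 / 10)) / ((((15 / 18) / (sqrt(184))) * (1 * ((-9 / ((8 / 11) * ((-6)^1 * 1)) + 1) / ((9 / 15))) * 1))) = -31296 * sqrt(46) / 6125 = -34.65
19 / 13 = 1.46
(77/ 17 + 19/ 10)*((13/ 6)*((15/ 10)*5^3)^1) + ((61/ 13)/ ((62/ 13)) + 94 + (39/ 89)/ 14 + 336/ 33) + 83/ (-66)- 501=191979275221/ 86676744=2214.89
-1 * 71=-71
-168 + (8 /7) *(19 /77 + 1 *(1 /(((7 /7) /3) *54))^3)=-65901523 /392931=-167.72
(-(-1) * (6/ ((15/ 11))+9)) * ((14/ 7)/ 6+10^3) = 13404.47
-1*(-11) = 11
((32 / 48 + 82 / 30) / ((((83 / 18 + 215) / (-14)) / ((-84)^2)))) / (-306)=98784 / 19765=5.00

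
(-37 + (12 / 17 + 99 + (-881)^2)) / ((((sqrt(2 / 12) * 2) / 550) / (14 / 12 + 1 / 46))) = 99188452550 * sqrt(6) / 391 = 621383880.11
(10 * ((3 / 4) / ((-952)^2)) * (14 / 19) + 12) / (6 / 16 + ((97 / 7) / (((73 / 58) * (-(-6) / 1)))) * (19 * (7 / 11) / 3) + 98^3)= 213338373237 / 16732827157543784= 0.00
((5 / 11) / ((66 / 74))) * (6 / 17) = 370 / 2057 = 0.18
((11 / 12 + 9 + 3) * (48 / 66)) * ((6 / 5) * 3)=372 / 11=33.82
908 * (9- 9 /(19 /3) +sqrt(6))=908 * sqrt(6) +130752 /19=9105.82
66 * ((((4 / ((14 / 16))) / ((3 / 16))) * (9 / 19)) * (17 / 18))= 95744 / 133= 719.88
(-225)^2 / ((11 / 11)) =50625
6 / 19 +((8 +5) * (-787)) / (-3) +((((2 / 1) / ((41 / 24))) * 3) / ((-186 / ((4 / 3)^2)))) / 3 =741271459 / 217341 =3410.64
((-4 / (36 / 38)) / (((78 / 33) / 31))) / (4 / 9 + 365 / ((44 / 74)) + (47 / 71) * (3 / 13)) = -10120198 / 112295177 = -0.09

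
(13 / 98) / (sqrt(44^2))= 13 / 4312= 0.00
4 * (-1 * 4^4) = -1024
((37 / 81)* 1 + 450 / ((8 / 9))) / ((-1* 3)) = -164173 / 972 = -168.90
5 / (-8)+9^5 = 472387 / 8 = 59048.38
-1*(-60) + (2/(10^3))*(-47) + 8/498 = 7460297/124500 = 59.92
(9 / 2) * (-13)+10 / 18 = -1043 / 18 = -57.94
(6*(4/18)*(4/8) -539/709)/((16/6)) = -199/5672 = -0.04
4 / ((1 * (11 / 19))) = 6.91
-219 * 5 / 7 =-1095 / 7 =-156.43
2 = 2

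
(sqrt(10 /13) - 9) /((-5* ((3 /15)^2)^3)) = 28125 - 3125* sqrt(130) /13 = 25384.19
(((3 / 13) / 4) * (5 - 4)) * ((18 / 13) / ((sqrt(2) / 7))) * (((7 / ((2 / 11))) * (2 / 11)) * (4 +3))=9261 * sqrt(2) / 676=19.37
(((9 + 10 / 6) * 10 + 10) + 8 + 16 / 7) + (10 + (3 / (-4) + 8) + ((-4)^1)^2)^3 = 49576001 / 1344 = 36886.91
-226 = -226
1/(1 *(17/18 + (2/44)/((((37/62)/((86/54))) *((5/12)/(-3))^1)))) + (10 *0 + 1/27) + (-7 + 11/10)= 5769551/702810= 8.21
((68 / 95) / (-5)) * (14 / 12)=-238 / 1425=-0.17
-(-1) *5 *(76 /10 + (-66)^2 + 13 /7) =152791 /7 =21827.29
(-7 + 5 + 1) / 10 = -1 / 10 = -0.10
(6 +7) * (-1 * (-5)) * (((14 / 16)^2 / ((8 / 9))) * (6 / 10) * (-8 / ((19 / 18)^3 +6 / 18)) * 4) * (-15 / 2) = 188071065 / 35212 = 5341.11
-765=-765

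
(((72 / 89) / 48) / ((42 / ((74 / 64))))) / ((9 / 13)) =481 / 717696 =0.00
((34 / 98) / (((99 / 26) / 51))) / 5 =7514 / 8085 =0.93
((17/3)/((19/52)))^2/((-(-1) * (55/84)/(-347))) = -7592626496/59565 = -127467.92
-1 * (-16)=16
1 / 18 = 0.06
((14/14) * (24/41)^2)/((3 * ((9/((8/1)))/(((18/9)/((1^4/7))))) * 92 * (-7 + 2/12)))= -3584/1585183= -0.00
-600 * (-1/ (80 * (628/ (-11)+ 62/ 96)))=-3960/ 29803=-0.13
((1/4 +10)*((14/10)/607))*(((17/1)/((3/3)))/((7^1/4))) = 697/3035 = 0.23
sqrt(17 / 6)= sqrt(102) / 6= 1.68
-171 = -171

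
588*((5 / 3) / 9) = 980 / 9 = 108.89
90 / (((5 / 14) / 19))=4788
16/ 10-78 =-382/ 5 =-76.40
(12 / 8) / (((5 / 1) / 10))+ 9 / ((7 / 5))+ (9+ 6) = 171 / 7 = 24.43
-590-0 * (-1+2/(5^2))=-590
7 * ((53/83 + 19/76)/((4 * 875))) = 59/33200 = 0.00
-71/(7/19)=-1349/7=-192.71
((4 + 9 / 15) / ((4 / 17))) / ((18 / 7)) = 2737 / 360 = 7.60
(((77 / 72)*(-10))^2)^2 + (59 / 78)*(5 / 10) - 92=283617895501 / 21835008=12989.14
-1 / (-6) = 1 / 6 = 0.17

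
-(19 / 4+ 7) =-47 / 4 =-11.75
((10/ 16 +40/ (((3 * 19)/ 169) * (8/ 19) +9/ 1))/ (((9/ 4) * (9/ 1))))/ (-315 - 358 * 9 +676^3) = 12361/ 15463528859862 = 0.00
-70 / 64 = -35 / 32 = -1.09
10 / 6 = 5 / 3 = 1.67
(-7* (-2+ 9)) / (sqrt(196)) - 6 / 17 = -3.85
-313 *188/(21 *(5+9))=-29422/147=-200.15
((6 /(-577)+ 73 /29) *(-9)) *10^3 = -377523000 /16733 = -22561.58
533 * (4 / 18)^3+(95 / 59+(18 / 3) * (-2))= -195301 / 43011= -4.54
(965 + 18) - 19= 964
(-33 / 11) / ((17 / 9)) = -27 / 17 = -1.59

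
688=688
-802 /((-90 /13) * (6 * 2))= 5213 /540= 9.65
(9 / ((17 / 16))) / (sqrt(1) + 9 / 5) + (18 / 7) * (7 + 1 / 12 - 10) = -1065 / 238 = -4.47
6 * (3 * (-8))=-144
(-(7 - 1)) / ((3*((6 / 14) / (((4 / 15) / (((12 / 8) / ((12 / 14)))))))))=-32 / 45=-0.71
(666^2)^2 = 196741925136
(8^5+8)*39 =1278264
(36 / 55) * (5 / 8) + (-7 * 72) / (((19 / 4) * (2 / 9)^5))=-81841743 / 418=-195793.64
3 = 3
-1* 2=-2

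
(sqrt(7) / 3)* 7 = 7* sqrt(7) / 3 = 6.17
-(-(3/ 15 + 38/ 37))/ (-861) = -227/ 159285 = -0.00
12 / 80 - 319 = -6377 / 20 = -318.85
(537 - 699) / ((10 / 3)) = -243 / 5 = -48.60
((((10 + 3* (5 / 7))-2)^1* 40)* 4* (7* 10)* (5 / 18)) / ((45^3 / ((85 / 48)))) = 12070 / 19683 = 0.61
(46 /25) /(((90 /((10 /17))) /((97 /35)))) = 4462 /133875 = 0.03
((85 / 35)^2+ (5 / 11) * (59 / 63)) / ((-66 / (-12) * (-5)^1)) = -61352 / 266805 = -0.23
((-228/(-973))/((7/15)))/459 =380/347361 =0.00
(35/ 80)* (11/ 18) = 77/ 288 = 0.27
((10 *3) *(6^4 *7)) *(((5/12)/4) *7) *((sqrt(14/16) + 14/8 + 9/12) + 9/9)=99225 *sqrt(14)/2 + 694575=880207.98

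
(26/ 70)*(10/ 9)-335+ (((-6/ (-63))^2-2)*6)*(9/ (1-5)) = -135700/ 441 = -307.71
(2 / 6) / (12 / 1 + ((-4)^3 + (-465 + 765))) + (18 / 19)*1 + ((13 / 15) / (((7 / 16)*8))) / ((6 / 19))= 2572019 / 1484280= 1.73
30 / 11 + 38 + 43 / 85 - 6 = 32943 / 935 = 35.23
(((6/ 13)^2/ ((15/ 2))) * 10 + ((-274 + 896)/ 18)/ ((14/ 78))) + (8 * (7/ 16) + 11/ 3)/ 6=8262169/ 42588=194.00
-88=-88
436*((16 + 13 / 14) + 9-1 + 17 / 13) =1040950 / 91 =11439.01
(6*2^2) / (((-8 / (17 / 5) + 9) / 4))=14.44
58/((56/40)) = 290/7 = 41.43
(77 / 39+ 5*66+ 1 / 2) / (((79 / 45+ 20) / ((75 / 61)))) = 18.79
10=10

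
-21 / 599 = -0.04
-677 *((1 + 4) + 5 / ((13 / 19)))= -108320 / 13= -8332.31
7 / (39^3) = 7 / 59319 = 0.00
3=3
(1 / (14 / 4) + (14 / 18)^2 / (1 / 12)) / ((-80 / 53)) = -37789 / 7560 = -5.00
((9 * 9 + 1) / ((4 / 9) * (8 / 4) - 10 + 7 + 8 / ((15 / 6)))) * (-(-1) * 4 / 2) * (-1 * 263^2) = -510467220 / 49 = -10417698.37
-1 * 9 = -9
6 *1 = 6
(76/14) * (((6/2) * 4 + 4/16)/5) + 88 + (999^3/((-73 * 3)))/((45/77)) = -5686535749/730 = -7789775.00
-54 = -54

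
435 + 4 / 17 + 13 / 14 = 103807 / 238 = 436.16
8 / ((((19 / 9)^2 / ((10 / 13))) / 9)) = 58320 / 4693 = 12.43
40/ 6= 20/ 3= 6.67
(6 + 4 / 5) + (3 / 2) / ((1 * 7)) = 491 / 70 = 7.01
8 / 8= 1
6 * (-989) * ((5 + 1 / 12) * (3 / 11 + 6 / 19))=-7420467 / 418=-17752.31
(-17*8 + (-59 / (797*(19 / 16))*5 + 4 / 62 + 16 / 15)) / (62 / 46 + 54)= -21893076746 / 8963823135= -2.44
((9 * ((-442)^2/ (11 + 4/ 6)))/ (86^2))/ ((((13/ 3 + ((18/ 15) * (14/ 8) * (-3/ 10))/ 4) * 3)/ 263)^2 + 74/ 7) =972945541152000/ 504861271778701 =1.93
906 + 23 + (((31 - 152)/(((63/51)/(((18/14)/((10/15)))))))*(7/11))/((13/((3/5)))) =840341/910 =923.45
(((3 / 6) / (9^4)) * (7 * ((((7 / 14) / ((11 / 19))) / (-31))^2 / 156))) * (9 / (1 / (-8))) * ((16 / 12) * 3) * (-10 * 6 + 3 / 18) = 907193 / 19835910666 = 0.00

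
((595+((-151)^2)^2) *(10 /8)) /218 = 649857745 /218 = 2980998.83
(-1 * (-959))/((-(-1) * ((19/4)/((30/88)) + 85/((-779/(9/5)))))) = 11205915/160516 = 69.81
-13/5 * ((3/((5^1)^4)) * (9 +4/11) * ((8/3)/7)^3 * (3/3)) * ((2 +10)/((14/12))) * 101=-553938944/82534375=-6.71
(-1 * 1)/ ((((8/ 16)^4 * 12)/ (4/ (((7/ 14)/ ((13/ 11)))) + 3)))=-548/ 33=-16.61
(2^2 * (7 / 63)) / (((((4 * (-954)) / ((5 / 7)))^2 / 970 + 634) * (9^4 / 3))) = 24250 / 3586761463563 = 0.00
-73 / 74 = -0.99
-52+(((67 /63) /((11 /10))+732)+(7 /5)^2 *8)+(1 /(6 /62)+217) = 16007956 /17325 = 923.98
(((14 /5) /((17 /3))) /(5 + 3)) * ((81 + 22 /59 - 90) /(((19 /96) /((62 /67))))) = -15905232 /6384095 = -2.49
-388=-388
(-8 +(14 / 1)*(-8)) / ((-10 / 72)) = 864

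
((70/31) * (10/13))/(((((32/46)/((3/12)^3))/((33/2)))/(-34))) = -2258025/103168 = -21.89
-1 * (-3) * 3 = 9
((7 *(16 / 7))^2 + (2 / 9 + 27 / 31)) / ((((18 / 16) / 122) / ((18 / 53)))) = 140015008 / 14787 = 9468.79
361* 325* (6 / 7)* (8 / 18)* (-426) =-133281200 / 7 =-19040171.43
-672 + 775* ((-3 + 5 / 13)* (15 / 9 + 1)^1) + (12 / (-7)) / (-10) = -8295046 / 1365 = -6076.96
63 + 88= 151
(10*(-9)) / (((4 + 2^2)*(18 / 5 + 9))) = -25 / 28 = -0.89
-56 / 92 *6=-84 / 23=-3.65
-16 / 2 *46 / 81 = -368 / 81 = -4.54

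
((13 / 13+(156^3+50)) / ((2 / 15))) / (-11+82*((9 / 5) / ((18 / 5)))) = 3796467 / 4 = 949116.75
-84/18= -14/3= -4.67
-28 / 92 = -7 / 23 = -0.30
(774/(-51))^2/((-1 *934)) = -33282/134963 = -0.25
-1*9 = -9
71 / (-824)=-0.09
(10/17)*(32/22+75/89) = 22490/16643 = 1.35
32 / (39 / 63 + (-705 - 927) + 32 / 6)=-672 / 34147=-0.02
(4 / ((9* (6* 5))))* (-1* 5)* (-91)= 182 / 27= 6.74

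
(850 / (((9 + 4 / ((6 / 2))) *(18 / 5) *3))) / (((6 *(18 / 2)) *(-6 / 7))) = -14875 / 90396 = -0.16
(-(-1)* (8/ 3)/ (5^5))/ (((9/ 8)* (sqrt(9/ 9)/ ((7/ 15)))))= 448/ 1265625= 0.00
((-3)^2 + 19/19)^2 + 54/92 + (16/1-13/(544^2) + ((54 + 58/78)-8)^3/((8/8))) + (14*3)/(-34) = 41283438996772675/403756434432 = 102248.37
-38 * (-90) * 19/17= 64980/17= 3822.35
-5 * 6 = -30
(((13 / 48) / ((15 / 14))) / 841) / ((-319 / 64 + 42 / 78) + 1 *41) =9464 / 1150979985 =0.00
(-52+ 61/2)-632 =-1307/2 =-653.50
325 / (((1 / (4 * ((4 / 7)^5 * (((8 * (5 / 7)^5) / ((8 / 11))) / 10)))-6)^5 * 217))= 179844282276904960000000000000000000000 / 66028826702965345961728701541557829926721033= 0.00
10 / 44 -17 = -369 / 22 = -16.77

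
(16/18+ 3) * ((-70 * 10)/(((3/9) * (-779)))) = 24500/2337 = 10.48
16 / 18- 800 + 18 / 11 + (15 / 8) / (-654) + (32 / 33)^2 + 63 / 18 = -793.04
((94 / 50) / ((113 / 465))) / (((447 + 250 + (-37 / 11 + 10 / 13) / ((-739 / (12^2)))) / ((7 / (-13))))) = -248723013 / 41646315545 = -0.01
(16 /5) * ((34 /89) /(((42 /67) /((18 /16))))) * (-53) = -362202 /3115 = -116.28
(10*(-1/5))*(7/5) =-14/5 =-2.80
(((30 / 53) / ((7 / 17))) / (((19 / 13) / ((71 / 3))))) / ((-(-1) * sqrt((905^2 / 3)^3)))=0.00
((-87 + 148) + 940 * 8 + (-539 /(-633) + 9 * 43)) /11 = 5044283 /6963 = 724.44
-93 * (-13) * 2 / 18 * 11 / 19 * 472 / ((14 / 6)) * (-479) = -1002248104 / 133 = -7535700.03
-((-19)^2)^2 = -130321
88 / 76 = 1.16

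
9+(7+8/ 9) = 152/ 9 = 16.89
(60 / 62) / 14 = 15 / 217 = 0.07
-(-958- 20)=978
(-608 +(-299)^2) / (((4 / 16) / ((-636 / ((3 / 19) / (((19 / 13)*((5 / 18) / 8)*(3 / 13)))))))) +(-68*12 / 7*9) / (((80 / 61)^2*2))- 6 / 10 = -47569408760593 / 2839200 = -16754511.40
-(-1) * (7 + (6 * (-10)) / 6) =-3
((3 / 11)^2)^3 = 729 / 1771561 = 0.00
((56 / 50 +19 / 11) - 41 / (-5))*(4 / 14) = 868 / 275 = 3.16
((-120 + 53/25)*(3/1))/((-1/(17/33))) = 50099/275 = 182.18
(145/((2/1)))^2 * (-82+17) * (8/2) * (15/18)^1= -1138854.17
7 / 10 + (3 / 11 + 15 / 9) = 871 / 330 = 2.64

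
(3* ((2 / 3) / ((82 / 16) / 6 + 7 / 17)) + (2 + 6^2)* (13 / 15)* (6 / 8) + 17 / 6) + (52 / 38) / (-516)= 737044961 / 25318830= 29.11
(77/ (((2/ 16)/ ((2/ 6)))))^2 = 379456/ 9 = 42161.78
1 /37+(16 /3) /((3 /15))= 2963 /111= 26.69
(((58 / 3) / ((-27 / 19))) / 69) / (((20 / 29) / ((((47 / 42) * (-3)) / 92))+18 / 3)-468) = 0.00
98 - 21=77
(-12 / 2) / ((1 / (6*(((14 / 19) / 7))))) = -72 / 19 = -3.79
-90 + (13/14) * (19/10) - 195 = -39653/140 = -283.24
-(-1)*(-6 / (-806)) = 3 / 403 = 0.01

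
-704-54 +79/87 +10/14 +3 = -458807/609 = -753.38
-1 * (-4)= 4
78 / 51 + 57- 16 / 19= 18633 / 323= 57.69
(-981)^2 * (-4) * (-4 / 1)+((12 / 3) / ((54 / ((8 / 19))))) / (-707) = 15397776.00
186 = 186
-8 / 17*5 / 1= -40 / 17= -2.35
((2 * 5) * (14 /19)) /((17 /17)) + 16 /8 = 9.37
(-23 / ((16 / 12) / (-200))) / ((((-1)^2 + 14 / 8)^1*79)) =13800 / 869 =15.88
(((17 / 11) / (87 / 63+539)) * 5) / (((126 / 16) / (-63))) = -3570 / 31207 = -0.11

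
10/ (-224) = -0.04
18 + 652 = 670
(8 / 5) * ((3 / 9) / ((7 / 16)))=128 / 105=1.22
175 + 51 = 226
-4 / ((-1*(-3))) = -4 / 3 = -1.33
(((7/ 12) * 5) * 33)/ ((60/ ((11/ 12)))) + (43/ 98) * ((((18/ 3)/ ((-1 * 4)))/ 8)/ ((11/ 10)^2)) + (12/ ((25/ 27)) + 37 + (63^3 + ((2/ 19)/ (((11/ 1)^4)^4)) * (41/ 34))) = 2619117034630131383491557880253/ 10472347793530894926916800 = 250098.36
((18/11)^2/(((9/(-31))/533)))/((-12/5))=247845/121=2048.31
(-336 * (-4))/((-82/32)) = -21504/41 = -524.49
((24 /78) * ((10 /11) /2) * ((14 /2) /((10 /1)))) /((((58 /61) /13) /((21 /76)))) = 8967 /24244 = 0.37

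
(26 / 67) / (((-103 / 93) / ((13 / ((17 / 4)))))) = -125736 / 117317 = -1.07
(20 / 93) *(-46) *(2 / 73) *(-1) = 1840 / 6789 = 0.27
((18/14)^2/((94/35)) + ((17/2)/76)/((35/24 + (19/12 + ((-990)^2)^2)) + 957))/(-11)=-177402871304134053/3170474030861924402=-0.06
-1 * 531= -531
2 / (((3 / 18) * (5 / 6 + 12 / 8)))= 36 / 7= 5.14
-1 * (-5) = 5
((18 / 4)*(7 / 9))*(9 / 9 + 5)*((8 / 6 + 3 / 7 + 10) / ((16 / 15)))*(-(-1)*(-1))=-3705 / 16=-231.56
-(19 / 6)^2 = -361 / 36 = -10.03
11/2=5.50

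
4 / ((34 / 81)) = 162 / 17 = 9.53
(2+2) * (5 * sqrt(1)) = 20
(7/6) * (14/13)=49/39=1.26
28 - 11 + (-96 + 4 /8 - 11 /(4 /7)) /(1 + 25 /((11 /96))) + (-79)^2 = 60347103 /9644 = 6257.48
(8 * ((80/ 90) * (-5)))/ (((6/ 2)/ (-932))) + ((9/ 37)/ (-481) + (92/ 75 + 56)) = 133381888441/ 12012975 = 11103.15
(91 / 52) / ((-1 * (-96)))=7 / 384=0.02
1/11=0.09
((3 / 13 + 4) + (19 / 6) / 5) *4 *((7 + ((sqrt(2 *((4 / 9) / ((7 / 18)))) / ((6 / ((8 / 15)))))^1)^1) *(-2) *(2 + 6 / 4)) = -185906 / 195 - 60704 *sqrt(7) / 8775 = -971.67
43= 43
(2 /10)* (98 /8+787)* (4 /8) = 3197 /40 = 79.92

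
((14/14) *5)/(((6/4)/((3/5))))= 2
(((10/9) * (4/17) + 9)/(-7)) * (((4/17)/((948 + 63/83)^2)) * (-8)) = 312374816/112903245793863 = 0.00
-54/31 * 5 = -270/31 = -8.71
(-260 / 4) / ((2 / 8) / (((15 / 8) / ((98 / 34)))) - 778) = 16575 / 198292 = 0.08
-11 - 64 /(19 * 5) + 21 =886 /95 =9.33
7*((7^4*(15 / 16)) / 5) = 50421 / 16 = 3151.31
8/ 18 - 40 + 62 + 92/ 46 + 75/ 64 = 14755/ 576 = 25.62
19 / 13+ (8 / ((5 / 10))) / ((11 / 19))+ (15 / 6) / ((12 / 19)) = 113449 / 3432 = 33.06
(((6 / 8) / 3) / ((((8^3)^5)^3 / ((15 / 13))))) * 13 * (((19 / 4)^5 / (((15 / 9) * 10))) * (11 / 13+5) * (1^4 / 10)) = 423412929 / 57981937516179620167992867508885739915549081600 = 0.00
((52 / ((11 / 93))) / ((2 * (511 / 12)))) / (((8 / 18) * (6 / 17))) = 184977 / 5621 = 32.91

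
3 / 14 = 0.21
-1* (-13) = 13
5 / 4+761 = 3049 / 4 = 762.25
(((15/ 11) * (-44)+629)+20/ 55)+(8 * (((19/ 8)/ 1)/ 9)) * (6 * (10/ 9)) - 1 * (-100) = 202981/ 297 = 683.44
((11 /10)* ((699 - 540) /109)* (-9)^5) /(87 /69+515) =-791788041 /4314220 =-183.53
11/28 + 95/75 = 697/420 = 1.66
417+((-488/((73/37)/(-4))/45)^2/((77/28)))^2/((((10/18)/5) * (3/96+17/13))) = 181472405724229387286381/872046315803458125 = 208099.50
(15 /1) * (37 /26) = 555 /26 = 21.35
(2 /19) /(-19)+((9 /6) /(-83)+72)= 4313257 /59926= 71.98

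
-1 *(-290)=290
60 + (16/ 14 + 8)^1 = 484/ 7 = 69.14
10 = 10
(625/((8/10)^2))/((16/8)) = 15625/32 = 488.28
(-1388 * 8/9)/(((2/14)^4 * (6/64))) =-853142528/27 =-31597871.41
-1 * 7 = -7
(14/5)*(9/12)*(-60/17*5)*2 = -74.12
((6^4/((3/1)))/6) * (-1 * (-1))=72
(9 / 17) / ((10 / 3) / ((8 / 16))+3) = 27 / 493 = 0.05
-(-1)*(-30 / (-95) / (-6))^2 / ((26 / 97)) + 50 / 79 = 476963 / 741494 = 0.64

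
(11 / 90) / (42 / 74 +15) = 407 / 51840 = 0.01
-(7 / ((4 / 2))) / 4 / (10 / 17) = -119 / 80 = -1.49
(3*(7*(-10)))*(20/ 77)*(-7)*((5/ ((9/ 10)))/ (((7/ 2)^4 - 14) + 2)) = 15.36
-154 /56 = -11 /4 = -2.75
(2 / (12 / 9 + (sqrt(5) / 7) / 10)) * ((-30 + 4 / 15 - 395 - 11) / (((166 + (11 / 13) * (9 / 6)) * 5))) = -266459648 / 340765895 + 14274624 * sqrt(5) / 1703829475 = -0.76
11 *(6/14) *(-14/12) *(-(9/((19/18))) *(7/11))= 567/19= 29.84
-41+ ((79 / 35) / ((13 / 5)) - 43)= -7565 / 91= -83.13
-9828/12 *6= -4914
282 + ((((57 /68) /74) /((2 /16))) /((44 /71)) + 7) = 8002411 /27676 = 289.15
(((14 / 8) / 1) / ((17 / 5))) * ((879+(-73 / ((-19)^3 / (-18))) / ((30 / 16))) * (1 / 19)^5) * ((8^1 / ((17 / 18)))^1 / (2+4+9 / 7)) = 0.00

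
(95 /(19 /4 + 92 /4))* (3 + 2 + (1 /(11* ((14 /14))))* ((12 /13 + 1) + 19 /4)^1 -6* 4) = -333165 /5291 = -62.97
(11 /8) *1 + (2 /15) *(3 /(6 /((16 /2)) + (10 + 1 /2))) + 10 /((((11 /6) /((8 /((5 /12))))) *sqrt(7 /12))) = 2539 /1800 + 2304 *sqrt(21) /77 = 138.53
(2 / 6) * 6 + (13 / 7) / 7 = 2.27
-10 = -10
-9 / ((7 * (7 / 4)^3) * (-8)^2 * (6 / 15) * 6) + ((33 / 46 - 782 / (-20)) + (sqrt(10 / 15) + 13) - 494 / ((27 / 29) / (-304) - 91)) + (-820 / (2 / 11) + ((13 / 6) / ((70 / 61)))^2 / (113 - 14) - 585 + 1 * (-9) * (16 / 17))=-1354290275257683553927 / 268431947731609200 + sqrt(6) / 3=-5044.37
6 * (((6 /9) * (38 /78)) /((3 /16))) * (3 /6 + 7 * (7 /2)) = 30400 /117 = 259.83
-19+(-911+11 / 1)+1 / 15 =-13784 / 15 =-918.93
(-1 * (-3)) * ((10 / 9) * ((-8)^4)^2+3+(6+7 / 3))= 167772262 / 3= 55924087.33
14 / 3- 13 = -25 / 3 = -8.33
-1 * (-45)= 45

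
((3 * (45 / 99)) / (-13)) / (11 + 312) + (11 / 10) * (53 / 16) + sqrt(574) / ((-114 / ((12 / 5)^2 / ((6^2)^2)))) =3.64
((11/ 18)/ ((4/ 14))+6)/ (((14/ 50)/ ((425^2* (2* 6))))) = 1323078125/ 21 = 63003720.24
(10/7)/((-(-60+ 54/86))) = 430/17871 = 0.02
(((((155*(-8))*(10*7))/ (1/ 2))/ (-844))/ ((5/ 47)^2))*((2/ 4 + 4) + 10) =55604948/ 211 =263530.56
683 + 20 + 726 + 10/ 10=1430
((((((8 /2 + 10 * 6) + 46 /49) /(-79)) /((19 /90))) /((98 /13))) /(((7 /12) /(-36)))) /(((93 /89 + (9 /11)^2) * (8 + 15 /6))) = 962216180640 /543370965473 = 1.77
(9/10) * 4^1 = 18/5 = 3.60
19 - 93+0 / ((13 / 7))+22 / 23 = -1680 / 23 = -73.04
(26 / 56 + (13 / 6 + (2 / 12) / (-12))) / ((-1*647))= -1319 / 326088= -0.00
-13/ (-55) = 13/ 55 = 0.24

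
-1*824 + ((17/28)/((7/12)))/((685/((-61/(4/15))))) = -22135381/26852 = -824.35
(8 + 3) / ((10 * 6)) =11 / 60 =0.18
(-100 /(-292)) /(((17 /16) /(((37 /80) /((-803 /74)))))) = -13690 /996523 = -0.01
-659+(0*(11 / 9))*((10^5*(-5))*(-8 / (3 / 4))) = -659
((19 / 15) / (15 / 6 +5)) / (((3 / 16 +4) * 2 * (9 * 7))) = 304 / 949725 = 0.00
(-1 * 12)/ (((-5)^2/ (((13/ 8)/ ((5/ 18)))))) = -351/ 125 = -2.81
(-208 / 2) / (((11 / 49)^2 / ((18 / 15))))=-1498224 / 605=-2476.40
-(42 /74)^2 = -441 /1369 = -0.32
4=4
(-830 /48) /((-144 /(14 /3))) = 2905 /5184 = 0.56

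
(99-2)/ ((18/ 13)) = 1261/ 18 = 70.06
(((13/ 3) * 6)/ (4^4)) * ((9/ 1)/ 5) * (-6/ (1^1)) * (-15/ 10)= 1053/ 640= 1.65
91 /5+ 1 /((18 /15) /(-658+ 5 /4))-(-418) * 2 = 36829 /120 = 306.91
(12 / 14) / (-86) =-3 / 301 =-0.01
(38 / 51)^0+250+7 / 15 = 3772 / 15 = 251.47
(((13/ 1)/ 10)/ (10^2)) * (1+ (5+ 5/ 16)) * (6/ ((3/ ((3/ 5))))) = 3939/ 40000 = 0.10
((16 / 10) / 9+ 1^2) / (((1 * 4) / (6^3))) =318 / 5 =63.60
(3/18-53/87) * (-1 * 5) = 385/174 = 2.21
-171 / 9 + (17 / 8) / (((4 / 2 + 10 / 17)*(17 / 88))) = -14.75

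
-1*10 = -10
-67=-67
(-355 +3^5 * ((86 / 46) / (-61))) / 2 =-181.22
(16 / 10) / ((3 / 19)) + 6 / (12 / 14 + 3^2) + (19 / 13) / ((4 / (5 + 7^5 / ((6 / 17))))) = 624746989 / 35880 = 17412.12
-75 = -75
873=873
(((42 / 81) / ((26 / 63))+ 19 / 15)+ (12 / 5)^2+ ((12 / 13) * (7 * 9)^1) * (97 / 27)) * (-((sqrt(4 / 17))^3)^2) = -4517888 / 1596725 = -2.83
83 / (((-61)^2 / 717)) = 59511 / 3721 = 15.99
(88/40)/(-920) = -11/4600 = -0.00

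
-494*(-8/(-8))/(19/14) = -364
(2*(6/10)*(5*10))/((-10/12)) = -72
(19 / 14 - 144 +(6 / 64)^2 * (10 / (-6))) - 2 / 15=-142.79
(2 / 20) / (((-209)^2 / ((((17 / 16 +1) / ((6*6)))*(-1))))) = -1 / 7624320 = -0.00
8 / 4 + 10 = 12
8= 8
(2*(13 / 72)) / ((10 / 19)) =0.69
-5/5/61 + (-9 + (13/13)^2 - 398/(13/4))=-103469/793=-130.48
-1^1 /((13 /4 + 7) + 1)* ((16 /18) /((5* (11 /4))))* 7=-896 /22275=-0.04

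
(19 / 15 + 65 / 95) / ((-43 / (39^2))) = -69.01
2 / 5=0.40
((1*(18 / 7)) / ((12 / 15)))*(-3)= -135 / 14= -9.64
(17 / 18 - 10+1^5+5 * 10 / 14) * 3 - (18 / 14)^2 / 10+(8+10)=3221 / 735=4.38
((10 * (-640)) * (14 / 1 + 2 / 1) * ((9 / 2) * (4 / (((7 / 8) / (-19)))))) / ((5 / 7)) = 56033280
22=22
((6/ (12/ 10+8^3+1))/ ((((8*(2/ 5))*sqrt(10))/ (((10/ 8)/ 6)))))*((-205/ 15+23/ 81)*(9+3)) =-6775*sqrt(10)/ 555336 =-0.04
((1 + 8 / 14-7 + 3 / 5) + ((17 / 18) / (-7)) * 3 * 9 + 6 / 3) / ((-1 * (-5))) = -453 / 350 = -1.29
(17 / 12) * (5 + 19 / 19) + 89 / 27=637 / 54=11.80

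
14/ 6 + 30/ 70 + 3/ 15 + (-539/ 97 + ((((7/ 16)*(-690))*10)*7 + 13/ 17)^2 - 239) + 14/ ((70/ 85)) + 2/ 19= 399531645692000027/ 894813360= 446497184.28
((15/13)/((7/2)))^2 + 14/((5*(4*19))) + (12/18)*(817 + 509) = 1391105727/1573390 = 884.15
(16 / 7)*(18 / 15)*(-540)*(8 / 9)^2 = -8192 / 7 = -1170.29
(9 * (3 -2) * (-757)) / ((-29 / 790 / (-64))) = -344465280 / 29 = -11878113.10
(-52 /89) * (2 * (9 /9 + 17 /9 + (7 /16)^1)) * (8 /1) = -24908 /801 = -31.10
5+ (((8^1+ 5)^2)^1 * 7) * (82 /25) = 97131 /25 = 3885.24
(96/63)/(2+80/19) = 304/1239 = 0.25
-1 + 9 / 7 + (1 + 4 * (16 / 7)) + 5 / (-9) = 622 / 63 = 9.87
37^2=1369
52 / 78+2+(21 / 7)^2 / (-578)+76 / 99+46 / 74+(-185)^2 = 72470203529 / 2117214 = 34229.04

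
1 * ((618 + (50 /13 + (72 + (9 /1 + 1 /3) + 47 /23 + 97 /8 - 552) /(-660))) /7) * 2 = 2948438711 /16576560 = 177.87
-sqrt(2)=-1.41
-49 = -49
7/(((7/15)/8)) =120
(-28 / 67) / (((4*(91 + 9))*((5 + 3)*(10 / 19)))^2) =-2527 / 17152000000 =-0.00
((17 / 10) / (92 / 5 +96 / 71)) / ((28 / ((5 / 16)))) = 6035 / 6282752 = 0.00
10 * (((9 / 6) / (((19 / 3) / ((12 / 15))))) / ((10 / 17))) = 306 / 95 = 3.22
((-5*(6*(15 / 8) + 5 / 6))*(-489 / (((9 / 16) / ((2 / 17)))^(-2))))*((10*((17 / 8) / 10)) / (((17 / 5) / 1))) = 13831792875 / 32768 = 422112.82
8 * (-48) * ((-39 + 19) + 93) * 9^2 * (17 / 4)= -9650016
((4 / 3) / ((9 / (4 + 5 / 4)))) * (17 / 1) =119 / 9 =13.22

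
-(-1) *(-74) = -74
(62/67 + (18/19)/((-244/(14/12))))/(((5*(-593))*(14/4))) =-57205/644675206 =-0.00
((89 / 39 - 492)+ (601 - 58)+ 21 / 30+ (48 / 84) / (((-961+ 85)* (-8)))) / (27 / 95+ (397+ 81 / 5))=817615543 / 6262648392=0.13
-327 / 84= -109 / 28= -3.89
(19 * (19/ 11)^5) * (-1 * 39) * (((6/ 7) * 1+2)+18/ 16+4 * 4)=-227648.53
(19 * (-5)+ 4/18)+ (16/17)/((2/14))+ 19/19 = -13340/153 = -87.19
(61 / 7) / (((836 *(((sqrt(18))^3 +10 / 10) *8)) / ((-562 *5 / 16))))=85705 / 2183872768 - 2314035 *sqrt(2) / 1091936384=-0.00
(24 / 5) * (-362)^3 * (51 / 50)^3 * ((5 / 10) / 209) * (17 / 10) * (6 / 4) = -120347669228823 / 81640625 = -1474114.99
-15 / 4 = -3.75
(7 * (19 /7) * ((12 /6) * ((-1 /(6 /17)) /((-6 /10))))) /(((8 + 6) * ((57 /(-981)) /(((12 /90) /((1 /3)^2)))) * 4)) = -1853 /28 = -66.18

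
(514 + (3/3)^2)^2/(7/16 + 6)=41200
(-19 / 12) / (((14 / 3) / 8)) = -19 / 7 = -2.71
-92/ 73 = -1.26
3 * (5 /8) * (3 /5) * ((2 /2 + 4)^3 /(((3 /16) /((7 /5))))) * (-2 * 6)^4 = 21772800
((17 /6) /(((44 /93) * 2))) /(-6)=-527 /1056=-0.50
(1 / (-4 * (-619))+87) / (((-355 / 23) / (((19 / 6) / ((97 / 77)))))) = -7248432037 / 511566360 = -14.17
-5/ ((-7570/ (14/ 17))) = 7/ 12869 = 0.00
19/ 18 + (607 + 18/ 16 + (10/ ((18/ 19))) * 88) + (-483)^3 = -112677048.93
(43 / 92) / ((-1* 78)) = -43 / 7176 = -0.01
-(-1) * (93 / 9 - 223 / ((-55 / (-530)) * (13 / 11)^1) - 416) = -86735 / 39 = -2223.97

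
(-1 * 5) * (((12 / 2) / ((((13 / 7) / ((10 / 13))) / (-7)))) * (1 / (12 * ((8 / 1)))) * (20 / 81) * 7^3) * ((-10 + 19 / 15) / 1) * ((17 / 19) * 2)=-935729725 / 780273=-1199.23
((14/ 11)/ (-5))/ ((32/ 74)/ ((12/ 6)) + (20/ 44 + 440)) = -518/ 896765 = -0.00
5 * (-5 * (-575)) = 14375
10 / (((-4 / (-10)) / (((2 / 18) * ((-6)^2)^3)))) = 129600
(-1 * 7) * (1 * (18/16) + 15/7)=-183/8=-22.88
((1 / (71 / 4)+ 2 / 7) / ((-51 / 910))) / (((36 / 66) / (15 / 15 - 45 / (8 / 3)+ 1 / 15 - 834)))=72913555 / 7668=9508.81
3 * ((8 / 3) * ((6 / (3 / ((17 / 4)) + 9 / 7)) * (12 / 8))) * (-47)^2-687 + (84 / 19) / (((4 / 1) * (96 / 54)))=1901422755 / 24016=79173.17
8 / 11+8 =96 / 11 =8.73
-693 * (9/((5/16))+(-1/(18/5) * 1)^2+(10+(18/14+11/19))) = -96560563/3420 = -28234.08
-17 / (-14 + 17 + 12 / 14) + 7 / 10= -1001 / 270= -3.71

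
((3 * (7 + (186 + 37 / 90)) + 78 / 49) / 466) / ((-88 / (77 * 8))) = -855283 / 97860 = -8.74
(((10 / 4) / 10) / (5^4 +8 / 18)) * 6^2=81 / 5629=0.01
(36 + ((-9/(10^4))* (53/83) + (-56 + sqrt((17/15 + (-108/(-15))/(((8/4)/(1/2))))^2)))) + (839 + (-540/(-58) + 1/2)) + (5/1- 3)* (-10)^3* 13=-1817399830499/72210000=-25168.26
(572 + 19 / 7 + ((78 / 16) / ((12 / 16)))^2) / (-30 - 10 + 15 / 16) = -2764 / 175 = -15.79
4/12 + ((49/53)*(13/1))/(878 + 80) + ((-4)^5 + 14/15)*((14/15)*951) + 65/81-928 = -93461055972779/102817350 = -909000.82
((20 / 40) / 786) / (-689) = -1 / 1083108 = -0.00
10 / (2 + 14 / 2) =10 / 9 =1.11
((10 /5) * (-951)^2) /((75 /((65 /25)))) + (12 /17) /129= 5729682302 /91375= 62705.14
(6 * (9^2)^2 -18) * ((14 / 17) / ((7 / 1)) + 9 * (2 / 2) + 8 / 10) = 33170364 / 85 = 390239.58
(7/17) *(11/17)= 77/289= 0.27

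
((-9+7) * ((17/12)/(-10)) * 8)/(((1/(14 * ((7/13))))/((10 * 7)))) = 46648/39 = 1196.10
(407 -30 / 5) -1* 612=-211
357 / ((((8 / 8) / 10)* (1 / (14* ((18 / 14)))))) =64260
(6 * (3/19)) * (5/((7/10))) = 900/133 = 6.77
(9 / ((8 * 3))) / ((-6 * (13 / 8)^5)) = -2048 / 371293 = -0.01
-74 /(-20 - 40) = 37 /30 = 1.23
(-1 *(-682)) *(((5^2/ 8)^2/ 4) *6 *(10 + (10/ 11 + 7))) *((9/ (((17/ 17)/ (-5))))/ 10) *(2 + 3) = -515278125/ 128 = -4025610.35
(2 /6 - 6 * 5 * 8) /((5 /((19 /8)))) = -13661 /120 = -113.84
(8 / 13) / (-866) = -4 / 5629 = -0.00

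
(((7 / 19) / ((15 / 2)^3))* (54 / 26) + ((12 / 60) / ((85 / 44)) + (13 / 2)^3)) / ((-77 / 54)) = -31147003197 / 161661500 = -192.67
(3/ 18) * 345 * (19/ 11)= 2185/ 22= 99.32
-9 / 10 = -0.90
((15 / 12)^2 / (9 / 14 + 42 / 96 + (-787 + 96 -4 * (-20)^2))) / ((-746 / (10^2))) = 8750 / 95663683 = 0.00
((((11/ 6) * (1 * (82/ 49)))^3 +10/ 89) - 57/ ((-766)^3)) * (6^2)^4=28644987950024196234528/ 588267111306007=48693845.70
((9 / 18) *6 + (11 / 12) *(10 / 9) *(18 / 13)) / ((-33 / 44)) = -688 / 117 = -5.88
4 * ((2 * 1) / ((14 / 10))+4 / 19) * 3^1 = 19.67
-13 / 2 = -6.50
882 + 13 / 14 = 882.93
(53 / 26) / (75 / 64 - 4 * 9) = -1696 / 28977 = -0.06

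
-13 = -13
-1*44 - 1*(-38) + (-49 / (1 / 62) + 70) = -2974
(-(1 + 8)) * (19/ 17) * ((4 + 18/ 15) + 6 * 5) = -30096/ 85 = -354.07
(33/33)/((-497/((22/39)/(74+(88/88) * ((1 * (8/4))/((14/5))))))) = -22/1448187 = -0.00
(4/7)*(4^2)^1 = 64/7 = 9.14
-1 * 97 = -97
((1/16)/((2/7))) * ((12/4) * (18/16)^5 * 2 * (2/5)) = 1240029/1310720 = 0.95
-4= -4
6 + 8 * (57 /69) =290 /23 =12.61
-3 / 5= -0.60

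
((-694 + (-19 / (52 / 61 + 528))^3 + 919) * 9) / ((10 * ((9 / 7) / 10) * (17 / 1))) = 92.65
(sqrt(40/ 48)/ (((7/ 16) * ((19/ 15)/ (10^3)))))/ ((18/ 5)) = 100000 * sqrt(30)/ 1197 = 457.58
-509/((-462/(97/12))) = 8.91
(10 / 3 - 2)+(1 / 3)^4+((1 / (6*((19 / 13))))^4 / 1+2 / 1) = 3.35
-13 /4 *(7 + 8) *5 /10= -195 /8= -24.38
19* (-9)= -171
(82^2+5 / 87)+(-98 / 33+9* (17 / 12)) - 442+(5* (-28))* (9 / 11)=7882225 / 1276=6177.29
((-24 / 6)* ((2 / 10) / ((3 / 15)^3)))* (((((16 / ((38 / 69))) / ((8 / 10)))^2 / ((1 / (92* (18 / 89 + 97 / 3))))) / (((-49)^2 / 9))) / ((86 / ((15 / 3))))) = -40767966900000 / 473870621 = -86031.85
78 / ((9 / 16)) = 416 / 3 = 138.67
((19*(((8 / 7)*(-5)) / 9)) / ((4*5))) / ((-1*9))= 38 / 567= 0.07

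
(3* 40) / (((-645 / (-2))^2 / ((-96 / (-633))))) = 1024 / 5852085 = 0.00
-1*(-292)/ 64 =73/ 16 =4.56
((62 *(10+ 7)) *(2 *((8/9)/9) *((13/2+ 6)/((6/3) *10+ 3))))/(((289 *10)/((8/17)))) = 9920/538407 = 0.02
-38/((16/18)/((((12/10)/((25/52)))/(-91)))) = 1026/875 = 1.17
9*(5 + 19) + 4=220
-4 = -4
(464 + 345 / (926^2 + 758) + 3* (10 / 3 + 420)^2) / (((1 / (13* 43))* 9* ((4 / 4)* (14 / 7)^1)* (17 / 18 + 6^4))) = 19857977366203 / 1541190210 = 12884.83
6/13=0.46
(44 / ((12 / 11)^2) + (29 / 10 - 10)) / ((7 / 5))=5377 / 252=21.34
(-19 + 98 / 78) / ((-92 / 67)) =11591 / 897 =12.92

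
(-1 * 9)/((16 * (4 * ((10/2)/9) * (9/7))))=-63/320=-0.20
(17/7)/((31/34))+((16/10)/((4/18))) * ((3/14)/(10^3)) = 1445837/542500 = 2.67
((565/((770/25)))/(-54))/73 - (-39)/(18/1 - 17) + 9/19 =455247325/11534292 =39.47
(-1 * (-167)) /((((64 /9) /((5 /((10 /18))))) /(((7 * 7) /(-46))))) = -662823 /2944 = -225.14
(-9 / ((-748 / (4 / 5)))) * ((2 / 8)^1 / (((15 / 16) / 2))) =24 / 4675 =0.01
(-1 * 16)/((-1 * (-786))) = -8/393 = -0.02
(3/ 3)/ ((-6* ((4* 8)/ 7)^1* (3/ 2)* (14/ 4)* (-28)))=1/ 4032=0.00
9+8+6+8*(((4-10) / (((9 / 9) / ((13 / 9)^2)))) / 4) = -55 / 27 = -2.04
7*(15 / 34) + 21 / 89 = 10059 / 3026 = 3.32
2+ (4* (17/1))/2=36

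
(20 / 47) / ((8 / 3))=15 / 94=0.16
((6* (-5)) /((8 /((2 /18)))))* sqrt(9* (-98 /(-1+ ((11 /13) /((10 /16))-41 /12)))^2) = -95550 /2389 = -40.00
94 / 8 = 47 / 4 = 11.75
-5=-5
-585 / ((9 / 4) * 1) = -260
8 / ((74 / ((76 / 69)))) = 0.12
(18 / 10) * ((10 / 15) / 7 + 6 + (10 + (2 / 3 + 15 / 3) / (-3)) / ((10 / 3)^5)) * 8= 38524173 / 437500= 88.06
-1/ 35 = -0.03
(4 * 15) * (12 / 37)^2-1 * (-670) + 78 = 754.31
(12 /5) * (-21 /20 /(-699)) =21 /5825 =0.00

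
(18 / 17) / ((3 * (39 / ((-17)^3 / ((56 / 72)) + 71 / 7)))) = -88292 / 1547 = -57.07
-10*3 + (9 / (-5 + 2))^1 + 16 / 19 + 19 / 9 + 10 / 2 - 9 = -5822 / 171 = -34.05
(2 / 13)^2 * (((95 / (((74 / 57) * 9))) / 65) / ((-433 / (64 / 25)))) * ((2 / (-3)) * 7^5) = 1553235712 / 7919580825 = 0.20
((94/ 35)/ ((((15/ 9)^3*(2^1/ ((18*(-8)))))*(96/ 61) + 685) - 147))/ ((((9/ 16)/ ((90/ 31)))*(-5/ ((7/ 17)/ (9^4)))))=-91744/ 283629289365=-0.00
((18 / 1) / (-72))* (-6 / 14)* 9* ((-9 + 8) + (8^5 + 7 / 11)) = 347571 / 11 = 31597.36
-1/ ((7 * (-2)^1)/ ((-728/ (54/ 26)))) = -676/ 27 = -25.04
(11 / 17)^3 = 1331 / 4913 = 0.27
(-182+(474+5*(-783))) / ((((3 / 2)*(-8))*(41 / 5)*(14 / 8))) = 18115 / 861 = 21.04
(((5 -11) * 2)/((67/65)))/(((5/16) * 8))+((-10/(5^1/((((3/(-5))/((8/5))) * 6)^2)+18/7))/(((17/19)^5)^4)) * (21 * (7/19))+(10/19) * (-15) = -1115106777754008001255227831700917/5220330479888321059406393215657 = -213.61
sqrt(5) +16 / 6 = sqrt(5) +8 / 3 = 4.90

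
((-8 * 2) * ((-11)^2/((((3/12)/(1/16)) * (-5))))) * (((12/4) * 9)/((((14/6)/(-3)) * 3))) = -39204/35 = -1120.11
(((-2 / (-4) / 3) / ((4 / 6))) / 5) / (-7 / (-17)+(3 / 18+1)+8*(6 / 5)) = 51 / 11402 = 0.00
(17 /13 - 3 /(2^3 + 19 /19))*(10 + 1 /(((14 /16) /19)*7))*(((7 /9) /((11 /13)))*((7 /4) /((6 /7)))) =14231 /594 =23.96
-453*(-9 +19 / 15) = 17516 / 5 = 3503.20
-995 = -995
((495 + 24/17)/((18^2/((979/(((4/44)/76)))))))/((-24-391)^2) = 7.28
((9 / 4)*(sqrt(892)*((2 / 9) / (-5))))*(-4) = 4*sqrt(223) / 5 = 11.95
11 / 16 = 0.69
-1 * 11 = -11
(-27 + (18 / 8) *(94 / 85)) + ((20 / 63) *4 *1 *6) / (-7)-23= -1214519 / 24990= -48.60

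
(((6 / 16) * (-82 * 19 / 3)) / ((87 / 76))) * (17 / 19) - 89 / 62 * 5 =-859781 / 5394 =-159.40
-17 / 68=-1 / 4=-0.25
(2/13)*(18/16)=9/52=0.17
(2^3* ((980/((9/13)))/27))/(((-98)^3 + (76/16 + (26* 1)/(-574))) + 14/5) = -585020800/1312782957729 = -0.00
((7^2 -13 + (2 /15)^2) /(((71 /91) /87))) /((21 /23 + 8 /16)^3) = 160128621632 /112490625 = 1423.48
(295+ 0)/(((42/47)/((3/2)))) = 13865/28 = 495.18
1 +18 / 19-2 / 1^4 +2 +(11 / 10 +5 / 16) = 5107 / 1520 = 3.36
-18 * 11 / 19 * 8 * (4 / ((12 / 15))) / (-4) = 1980 / 19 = 104.21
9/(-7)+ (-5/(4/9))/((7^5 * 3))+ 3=115233/67228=1.71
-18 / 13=-1.38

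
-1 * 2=-2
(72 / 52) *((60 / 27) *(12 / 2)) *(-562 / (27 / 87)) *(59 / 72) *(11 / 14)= -52887010 / 2457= -21525.03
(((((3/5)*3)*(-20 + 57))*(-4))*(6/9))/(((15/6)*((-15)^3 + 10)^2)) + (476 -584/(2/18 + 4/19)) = -4171702574036/3113886875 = -1339.71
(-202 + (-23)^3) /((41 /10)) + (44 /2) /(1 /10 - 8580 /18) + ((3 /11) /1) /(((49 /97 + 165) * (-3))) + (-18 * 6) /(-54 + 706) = -50906545170113053 /16873000605494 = -3017.04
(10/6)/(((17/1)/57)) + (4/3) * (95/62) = 12065/1581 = 7.63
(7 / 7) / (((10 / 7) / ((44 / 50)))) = 77 / 125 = 0.62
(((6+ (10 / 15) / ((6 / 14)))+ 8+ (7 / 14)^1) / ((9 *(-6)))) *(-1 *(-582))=-28033 / 162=-173.04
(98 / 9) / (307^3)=98 / 260409987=0.00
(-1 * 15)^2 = 225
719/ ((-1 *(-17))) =719/ 17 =42.29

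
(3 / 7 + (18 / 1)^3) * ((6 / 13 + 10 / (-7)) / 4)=-898194 / 637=-1410.04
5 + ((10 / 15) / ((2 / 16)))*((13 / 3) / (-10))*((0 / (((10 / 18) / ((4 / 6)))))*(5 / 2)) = 5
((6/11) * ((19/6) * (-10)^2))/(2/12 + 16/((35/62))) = 399000/65857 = 6.06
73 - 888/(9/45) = -4367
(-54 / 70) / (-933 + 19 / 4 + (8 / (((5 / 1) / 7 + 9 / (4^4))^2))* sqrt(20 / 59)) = 0.00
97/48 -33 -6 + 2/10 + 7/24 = -2919/80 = -36.49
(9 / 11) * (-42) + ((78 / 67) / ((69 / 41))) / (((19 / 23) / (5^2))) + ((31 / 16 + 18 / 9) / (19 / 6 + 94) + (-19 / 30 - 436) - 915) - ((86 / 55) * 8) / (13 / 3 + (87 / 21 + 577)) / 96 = -1494673542040483 / 1094981388600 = -1365.02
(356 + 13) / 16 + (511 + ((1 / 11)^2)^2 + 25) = 559.06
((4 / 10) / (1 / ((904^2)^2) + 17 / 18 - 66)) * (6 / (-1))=72126934990848 / 1955107427645395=0.04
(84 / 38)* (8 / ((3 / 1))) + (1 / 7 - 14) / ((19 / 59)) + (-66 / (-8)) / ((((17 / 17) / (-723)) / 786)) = -1247095949 / 266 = -4688330.64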